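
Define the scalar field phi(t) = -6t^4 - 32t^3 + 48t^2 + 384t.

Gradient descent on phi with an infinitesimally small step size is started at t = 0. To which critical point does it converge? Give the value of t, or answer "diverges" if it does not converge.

phi'(t) = -24(t - 2)(t + 2)(t + 4), so phi'(0) = 384.
Gradient descent moves in the -phi' direction, i.e. t is decreasing.
The nearest critical point in that direction is t = -2, where phi'' = 192 > 0 (a local minimum). The iterate converges there.

-2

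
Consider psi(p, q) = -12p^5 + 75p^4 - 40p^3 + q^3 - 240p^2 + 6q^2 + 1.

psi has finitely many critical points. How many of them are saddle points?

4

psi separates as a function of p plus a function of q, so ∇psi=0 decouples.
∂psi/∂p = -60p(p - 4)(p - 2)(p + 1) = 0 at p ∈ {-1, 0, 2, 4}; ∂psi/∂q = 3q(q + 4) = 0 at q ∈ {-4, 0}.
The Hessian is diagonal: diag(psi_pp, psi_qq). Second derivatives: psi_pp(-1)=900, psi_pp(0)=-480, psi_pp(2)=720, psi_pp(4)=-2400; psi_qq(-4)=-12, psi_qq(0)=12.
Saddle points occur where the two diagonal entries have opposite signs: (-1, -4), (0, 0), (2, -4), (4, 0). Count: 4.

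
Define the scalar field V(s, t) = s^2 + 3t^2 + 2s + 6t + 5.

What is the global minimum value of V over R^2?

V(s,t) separates as P(s) + Q(t) + 5, so its minimum is min P + min Q + 5.
P'(s) = 2s + 2 vanishes at s ∈ {-1}; Q'(t) = 6(t + 1) vanishes at t ∈ {-1}.
Local minima of P (where P''>0): P(-1)=-1. Local minima of Q: Q(-1)=-3.
So the global minimum of V is P(-1) + Q(-1) + 5 = -1 − 3 + 5 = 1, attained at (-1, -1).

1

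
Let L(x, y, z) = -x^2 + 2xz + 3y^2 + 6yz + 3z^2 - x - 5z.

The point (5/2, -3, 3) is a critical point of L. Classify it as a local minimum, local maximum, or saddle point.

The Hessian is constant: H = [[-2, 0, 2], [0, 6, 6], [2, 6, 6]].
Leading principal minors: Δ₁ = -2, Δ₂ = -12, Δ₃ = -24.
The minors fit neither the all-positive nor the alternating-sign pattern, so H is indefinite: a saddle point.

saddle point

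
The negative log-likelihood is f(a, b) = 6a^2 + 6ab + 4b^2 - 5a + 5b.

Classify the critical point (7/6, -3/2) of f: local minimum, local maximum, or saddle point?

local minimum

The Hessian of f is constant: H = [[12, 6], [6, 8]].
det(H) = 12·8 − 6² = 60.
det(H) > 0 and tr(H) = 20 > 0, so H is positive definite and the point is a local minimum.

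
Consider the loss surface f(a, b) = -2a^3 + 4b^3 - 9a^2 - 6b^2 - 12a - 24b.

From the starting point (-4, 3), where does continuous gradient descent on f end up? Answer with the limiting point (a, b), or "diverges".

f is separable, so gradient descent decouples: a follows -∂f/∂a, b follows -∂f/∂b.
∂f/∂a = -6(a + 1)(a + 2); at a=-4 this is -36, so a increases.
∂f/∂b = 12(b - 2)(b + 1); at b=3 this is 48, so b decreases.
a converges to its nearest critical value -2 (a local min of the a-part); b converges to 2. The iterate converges to (-2, 2).

(-2, 2)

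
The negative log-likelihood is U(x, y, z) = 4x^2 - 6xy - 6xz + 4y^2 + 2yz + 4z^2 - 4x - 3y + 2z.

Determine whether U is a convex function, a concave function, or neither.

U is quadratic, so its Hessian is the constant matrix H = [[8, -6, -6], [-6, 8, 2], [-6, 2, 8]].
Leading principal minors: 8, 28, 48.
All positive ⇒ H ≻ 0 ⇒ convex.

convex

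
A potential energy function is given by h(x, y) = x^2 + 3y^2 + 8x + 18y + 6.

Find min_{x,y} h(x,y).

-37

h(x,y) separates as P(x) + Q(y) + 6, so its minimum is min P + min Q + 6.
P'(x) = 2x + 8 vanishes at x ∈ {-4}; Q'(y) = 6y + 18 vanishes at y ∈ {-3}.
Local minima of P (where P''>0): P(-4)=-16. Local minima of Q: Q(-3)=-27.
So the global minimum of h is P(-4) + Q(-3) + 6 = -16 − 27 + 6 = -37, attained at (-4, -3).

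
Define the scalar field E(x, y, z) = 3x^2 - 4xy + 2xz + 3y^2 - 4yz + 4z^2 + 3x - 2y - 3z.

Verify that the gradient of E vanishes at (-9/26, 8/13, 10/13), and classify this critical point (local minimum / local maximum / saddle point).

∇E = (6x - 4y + 2z + 3, -4x + 6y - 4z - 2, 2x - 4y + 8z - 3); substituting (-9/26, 8/13, 10/13) gives ∇E = (0, 0, 0), so (-9/26, 8/13, 10/13) is indeed a critical point.
The Hessian is constant: H = [[6, -4, 2], [-4, 6, -4], [2, -4, 8]].
Leading principal minors: Δ₁ = 6, Δ₂ = 20, Δ₃ = 104.
All leading minors are positive, so H is positive definite: a local minimum.

local minimum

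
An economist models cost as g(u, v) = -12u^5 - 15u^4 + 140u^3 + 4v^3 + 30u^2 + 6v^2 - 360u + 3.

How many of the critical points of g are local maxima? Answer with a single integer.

2

g separates as a function of u plus a function of v, so ∇g=0 decouples.
∂g/∂u = -60(u - 2)(u - 1)(u + 1)(u + 3) = 0 at u ∈ {-3, -1, 1, 2}; ∂g/∂v = 12v(v + 1) = 0 at v ∈ {-1, 0}.
The Hessian is diagonal: diag(g_uu, g_vv). Second derivatives: g_uu(-3)=2400, g_uu(-1)=-720, g_uu(1)=480, g_uu(2)=-900; g_vv(-1)=-12, g_vv(0)=12.
Local maxima occur where both diagonal entries negative: (-1, -1), (2, -1). Count: 2.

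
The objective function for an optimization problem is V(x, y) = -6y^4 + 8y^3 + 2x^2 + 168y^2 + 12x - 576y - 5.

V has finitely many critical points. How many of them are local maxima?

0

V separates as a function of x plus a function of y, so ∇V=0 decouples.
∂V/∂x = 4(x + 3) = 0 at x ∈ {-3}; ∂V/∂y = -24(y - 3)(y - 2)(y + 4) = 0 at y ∈ {-4, 2, 3}.
The Hessian is diagonal: diag(V_xx, V_yy). Second derivatives: V_xx(-3)=4; V_yy(-4)=-1008, V_yy(2)=144, V_yy(3)=-168.
Local maxima occur where both diagonal entries negative: none. Count: 0.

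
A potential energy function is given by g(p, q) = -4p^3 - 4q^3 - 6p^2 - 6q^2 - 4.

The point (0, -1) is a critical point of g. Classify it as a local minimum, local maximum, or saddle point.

saddle point

The mixed partial ∂²g/∂p∂q is 0, so the Hessian at any point is diag(g_pp, g_qq) = diag(-12(2p + 1), -12(2q + 1)).
At (0, -1): H = diag(-12, 12).
The eigenvalues have opposite signs, so H is indefinite: a saddle point.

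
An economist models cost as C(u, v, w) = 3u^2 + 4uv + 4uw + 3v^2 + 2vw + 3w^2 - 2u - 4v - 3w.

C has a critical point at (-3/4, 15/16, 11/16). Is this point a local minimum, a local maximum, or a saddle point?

local minimum

The Hessian is constant: H = [[6, 4, 4], [4, 6, 2], [4, 2, 6]].
Leading principal minors: Δ₁ = 6, Δ₂ = 20, Δ₃ = 64.
All leading minors are positive, so H is positive definite: a local minimum.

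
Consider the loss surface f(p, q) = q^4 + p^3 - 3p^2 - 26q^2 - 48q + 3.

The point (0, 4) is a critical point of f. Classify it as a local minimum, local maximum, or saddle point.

saddle point

The mixed partial ∂²f/∂p∂q is 0, so the Hessian at any point is diag(f_pp, f_qq) = diag(6(p - 1), 4(3q^2 - 13)).
At (0, 4): H = diag(-6, 140).
The eigenvalues have opposite signs, so H is indefinite: a saddle point.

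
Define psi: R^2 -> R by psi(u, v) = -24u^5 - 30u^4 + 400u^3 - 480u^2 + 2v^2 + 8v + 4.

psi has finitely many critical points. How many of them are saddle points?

psi separates as a function of u plus a function of v, so ∇psi=0 decouples.
∂psi/∂u = -120u(u - 2)(u - 1)(u + 4) = 0 at u ∈ {-4, 0, 1, 2}; ∂psi/∂v = 4(v + 2) = 0 at v ∈ {-2}.
The Hessian is diagonal: diag(psi_uu, psi_vv). Second derivatives: psi_uu(-4)=14400, psi_uu(0)=-960, psi_uu(1)=600, psi_uu(2)=-1440; psi_vv(-2)=4.
Saddle points occur where the two diagonal entries have opposite signs: (0, -2), (2, -2). Count: 2.

2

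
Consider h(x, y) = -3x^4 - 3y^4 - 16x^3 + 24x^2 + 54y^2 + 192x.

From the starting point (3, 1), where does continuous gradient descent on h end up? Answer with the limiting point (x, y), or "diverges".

diverges

h is separable, so gradient descent decouples: x follows -∂h/∂x, y follows -∂h/∂y.
∂h/∂x = -12(x - 2)(x + 2)(x + 4); at x=3 this is -420, so x increases.
∂h/∂y = -12y(y - 3)(y + 3); at y=1 this is 96, so y decreases.
The x-coordinate has no critical point in that direction and runs off to infinity.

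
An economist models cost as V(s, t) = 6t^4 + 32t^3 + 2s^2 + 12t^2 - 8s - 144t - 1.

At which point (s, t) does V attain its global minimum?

(2, 1)

V(s,t) separates as P(s) + Q(t) − 1, so its minimum is min P + min Q − 1.
P'(s) = 4s - 8 vanishes at s ∈ {2}; Q'(t) = 24(t - 1)(t + 2)(t + 3) vanishes at t ∈ {-3, -2, 1}.
Local minima of P (where P''>0): P(2)=-8. Local minima of Q: Q(-3)=162, Q(1)=-94.
So the global minimum of V is P(2) + Q(1) − 1 = -8 − 94 − 1 = -103, attained at (2, 1).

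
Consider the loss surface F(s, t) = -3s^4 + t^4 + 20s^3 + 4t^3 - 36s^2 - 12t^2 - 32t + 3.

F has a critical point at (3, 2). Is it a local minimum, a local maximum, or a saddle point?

saddle point

The mixed partial ∂²F/∂s∂t is 0, so the Hessian at any point is diag(F_ss, F_tt) = diag(12(-3s^2 + 10s - 6), 12(t^2 + 2t - 2)).
At (3, 2): H = diag(-36, 72).
The eigenvalues have opposite signs, so H is indefinite: a saddle point.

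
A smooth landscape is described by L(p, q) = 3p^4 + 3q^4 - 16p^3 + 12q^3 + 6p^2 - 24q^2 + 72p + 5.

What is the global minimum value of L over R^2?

L(p,q) separates as A(p) + B(q) + 5, so its minimum is min A + min B + 5.
A'(p) = 12(p - 3)(p - 2)(p + 1) vanishes at p ∈ {-1, 2, 3}; B'(q) = 12q(q - 1)(q + 4) vanishes at q ∈ {-4, 0, 1}.
Local minima of A (where A''>0): A(-1)=-47, A(3)=81. Local minima of B: B(-4)=-384, B(1)=-9.
So the global minimum of L is A(-1) + B(-4) + 5 = -47 − 384 + 5 = -426, attained at (-1, -4).

-426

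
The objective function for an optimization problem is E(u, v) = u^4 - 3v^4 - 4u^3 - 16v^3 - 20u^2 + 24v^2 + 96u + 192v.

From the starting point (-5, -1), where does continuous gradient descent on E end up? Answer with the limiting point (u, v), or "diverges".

(-3, -2)

E is separable, so gradient descent decouples: u follows -∂E/∂u, v follows -∂E/∂v.
∂E/∂u = 4(u - 4)(u - 2)(u + 3); at u=-5 this is -504, so u increases.
∂E/∂v = -12(v - 2)(v + 2)(v + 4); at v=-1 this is 108, so v decreases.
u converges to its nearest critical value -3 (a local min of the u-part); v converges to -2. The iterate converges to (-3, -2).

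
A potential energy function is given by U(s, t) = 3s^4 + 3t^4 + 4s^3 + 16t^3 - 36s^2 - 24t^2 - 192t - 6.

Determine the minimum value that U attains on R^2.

-499

U(s,t) separates as P(s) + Q(t) − 6, so its minimum is min P + min Q − 6.
P'(s) = 12s(s - 2)(s + 3) vanishes at s ∈ {-3, 0, 2}; Q'(t) = 12(t - 2)(t + 2)(t + 4) vanishes at t ∈ {-4, -2, 2}.
Local minima of P (where P''>0): P(-3)=-189, P(2)=-64. Local minima of Q: Q(-4)=128, Q(2)=-304.
So the global minimum of U is P(-3) + Q(2) − 6 = -189 − 304 − 6 = -499, attained at (-3, 2).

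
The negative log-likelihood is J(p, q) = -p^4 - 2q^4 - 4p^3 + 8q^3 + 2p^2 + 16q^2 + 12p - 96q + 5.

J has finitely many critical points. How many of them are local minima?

1

J separates as a function of p plus a function of q, so ∇J=0 decouples.
∂J/∂p = -4(p - 1)(p + 1)(p + 3) = 0 at p ∈ {-3, -1, 1}; ∂J/∂q = -8(q - 3)(q - 2)(q + 2) = 0 at q ∈ {-2, 2, 3}.
The Hessian is diagonal: diag(J_pp, J_qq). Second derivatives: J_pp(-3)=-32, J_pp(-1)=16, J_pp(1)=-32; J_qq(-2)=-160, J_qq(2)=32, J_qq(3)=-40.
Local minima occur where both diagonal entries positive: (-1, 2). Count: 1.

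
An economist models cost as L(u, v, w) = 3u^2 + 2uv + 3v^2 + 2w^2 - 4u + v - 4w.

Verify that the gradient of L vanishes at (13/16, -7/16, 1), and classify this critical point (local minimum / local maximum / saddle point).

local minimum

∇L = (6u + 2v - 4, 2u + 6v + 1, 4w - 4); substituting (13/16, -7/16, 1) gives ∇L = (0, 0, 0), so (13/16, -7/16, 1) is indeed a critical point.
The Hessian is constant: H = [[6, 2, 0], [2, 6, 0], [0, 0, 4]].
Leading principal minors: Δ₁ = 6, Δ₂ = 32, Δ₃ = 128.
All leading minors are positive, so H is positive definite: a local minimum.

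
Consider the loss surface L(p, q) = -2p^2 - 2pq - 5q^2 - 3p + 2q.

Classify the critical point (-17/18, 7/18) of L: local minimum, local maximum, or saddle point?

The Hessian of L is constant: H = [[-4, -2], [-2, -10]].
det(H) = (-4)·(-10) − (-2)² = 36.
det(H) > 0 and tr(H) = -14 < 0, so H is negative definite and the point is a local maximum.

local maximum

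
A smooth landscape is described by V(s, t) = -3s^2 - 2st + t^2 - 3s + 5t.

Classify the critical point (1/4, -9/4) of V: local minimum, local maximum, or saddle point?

saddle point

The Hessian of V is constant: H = [[-6, -2], [-2, 2]].
det(H) = (-6)·2 − (-2)² = -16.
Since det(H) < 0, H is indefinite and the critical point is a saddle point.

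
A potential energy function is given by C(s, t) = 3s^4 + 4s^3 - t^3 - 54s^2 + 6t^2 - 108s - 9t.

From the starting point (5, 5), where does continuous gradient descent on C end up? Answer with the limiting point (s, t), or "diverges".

C is separable, so gradient descent decouples: s follows -∂C/∂s, t follows -∂C/∂t.
∂C/∂s = 12(s - 3)(s + 1)(s + 3); at s=5 this is 1152, so s decreases.
∂C/∂t = -3(t - 3)(t - 1); at t=5 this is -24, so t increases.
The t-coordinate has no critical point in that direction and runs off to infinity.

diverges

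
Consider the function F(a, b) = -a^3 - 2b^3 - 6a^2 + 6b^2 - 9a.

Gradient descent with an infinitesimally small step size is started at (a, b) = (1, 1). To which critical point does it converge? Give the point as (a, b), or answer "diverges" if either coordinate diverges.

diverges

F is separable, so gradient descent decouples: a follows -∂F/∂a, b follows -∂F/∂b.
∂F/∂a = -3(a + 1)(a + 3); at a=1 this is -24, so a increases.
∂F/∂b = -6b(b - 2); at b=1 this is 6, so b decreases.
The a-coordinate has no critical point in that direction and runs off to infinity.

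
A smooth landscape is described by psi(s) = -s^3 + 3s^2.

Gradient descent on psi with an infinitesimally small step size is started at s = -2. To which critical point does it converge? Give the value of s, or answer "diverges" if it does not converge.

psi'(s) = -3s(s - 2), so psi'(-2) = -24.
Gradient descent moves in the -psi' direction, i.e. s is increasing.
The nearest critical point in that direction is s = 0, where psi'' = 6 > 0 (a local minimum). The iterate converges there.

0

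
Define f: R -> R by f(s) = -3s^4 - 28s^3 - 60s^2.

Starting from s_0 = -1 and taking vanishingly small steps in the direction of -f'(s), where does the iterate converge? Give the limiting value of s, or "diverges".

f'(s) = -12s(s + 2)(s + 5), so f'(-1) = 48.
Gradient descent moves in the -f' direction, i.e. s is decreasing.
The nearest critical point in that direction is s = -2, where f'' = 72 > 0 (a local minimum). The iterate converges there.

-2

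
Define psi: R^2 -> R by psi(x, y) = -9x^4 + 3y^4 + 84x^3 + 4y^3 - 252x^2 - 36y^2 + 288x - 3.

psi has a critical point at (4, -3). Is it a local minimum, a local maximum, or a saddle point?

saddle point

The mixed partial ∂²psi/∂x∂y is 0, so the Hessian at any point is diag(psi_xx, psi_yy) = diag(36(-3x^2 + 14x - 14), 12(3y^2 + 2y - 6)).
At (4, -3): H = diag(-216, 180).
The eigenvalues have opposite signs, so H is indefinite: a saddle point.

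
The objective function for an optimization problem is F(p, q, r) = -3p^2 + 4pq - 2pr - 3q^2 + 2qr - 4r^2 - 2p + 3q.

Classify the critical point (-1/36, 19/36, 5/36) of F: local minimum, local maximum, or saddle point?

local maximum

The Hessian is constant: H = [[-6, 4, -2], [4, -6, 2], [-2, 2, -8]].
Leading principal minors: Δ₁ = -6, Δ₂ = 20, Δ₃ = -144.
The minors alternate sign starting negative (−, +, −), so H is negative definite: a local maximum.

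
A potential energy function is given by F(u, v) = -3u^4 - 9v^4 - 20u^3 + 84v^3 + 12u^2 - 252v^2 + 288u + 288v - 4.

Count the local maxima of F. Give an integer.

4

F separates as a function of u plus a function of v, so ∇F=0 decouples.
∂F/∂u = -12(u - 2)(u + 3)(u + 4) = 0 at u ∈ {-4, -3, 2}; ∂F/∂v = -36(v - 4)(v - 2)(v - 1) = 0 at v ∈ {1, 2, 4}.
The Hessian is diagonal: diag(F_uu, F_vv). Second derivatives: F_uu(-4)=-72, F_uu(-3)=60, F_uu(2)=-360; F_vv(1)=-108, F_vv(2)=72, F_vv(4)=-216.
Local maxima occur where both diagonal entries negative: (-4, 1), (-4, 4), (2, 1), (2, 4). Count: 4.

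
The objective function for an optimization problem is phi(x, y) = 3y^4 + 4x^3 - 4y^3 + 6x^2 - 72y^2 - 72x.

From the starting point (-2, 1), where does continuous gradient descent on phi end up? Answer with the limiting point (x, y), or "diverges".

(2, 4)

phi is separable, so gradient descent decouples: x follows -∂phi/∂x, y follows -∂phi/∂y.
∂phi/∂x = 12(x - 2)(x + 3); at x=-2 this is -48, so x increases.
∂phi/∂y = 12y(y - 4)(y + 3); at y=1 this is -144, so y increases.
x converges to its nearest critical value 2 (a local min of the x-part); y converges to 4. The iterate converges to (2, 4).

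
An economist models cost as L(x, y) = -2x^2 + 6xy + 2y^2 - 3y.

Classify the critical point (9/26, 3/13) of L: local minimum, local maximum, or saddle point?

The Hessian of L is constant: H = [[-4, 6], [6, 4]].
det(H) = (-4)·4 − 6² = -52.
Since det(H) < 0, H is indefinite and the critical point is a saddle point.

saddle point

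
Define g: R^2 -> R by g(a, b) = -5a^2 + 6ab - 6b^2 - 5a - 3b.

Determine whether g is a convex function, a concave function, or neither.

concave

g is quadratic, so its Hessian is the constant matrix H = [[-10, 6], [6, -12]].
det(H) = 84, tr(H) = -22.
det(H) > 0 and tr(H) < 0, so H is negative definite everywhere: concave.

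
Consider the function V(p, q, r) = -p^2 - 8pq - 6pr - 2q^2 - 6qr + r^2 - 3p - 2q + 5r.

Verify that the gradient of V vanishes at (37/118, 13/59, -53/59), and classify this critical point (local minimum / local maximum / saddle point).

saddle point

∇V = (-2p - 8q - 6r - 3, -8p - 4q - 6r - 2, -6p - 6q + 2r + 5); substituting (37/118, 13/59, -53/59) gives ∇V = (0, 0, 0), so (37/118, 13/59, -53/59) is indeed a critical point.
The Hessian is constant: H = [[-2, -8, -6], [-8, -4, -6], [-6, -6, 2]].
Leading principal minors: Δ₁ = -2, Δ₂ = -56, Δ₃ = -472.
The minors fit neither the all-positive nor the alternating-sign pattern, so H is indefinite: a saddle point.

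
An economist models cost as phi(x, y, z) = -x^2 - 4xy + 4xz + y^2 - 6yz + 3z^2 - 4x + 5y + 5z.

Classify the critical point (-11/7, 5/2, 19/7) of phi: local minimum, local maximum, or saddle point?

The Hessian is constant: H = [[-2, -4, 4], [-4, 2, -6], [4, -6, 6]].
Leading principal minors: Δ₁ = -2, Δ₂ = -20, Δ₃ = 112.
The minors fit neither the all-positive nor the alternating-sign pattern, so H is indefinite: a saddle point.

saddle point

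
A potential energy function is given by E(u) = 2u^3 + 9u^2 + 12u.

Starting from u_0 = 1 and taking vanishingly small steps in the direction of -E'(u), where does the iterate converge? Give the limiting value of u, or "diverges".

E'(u) = 6(u + 1)(u + 2), so E'(1) = 36.
Gradient descent moves in the -E' direction, i.e. u is decreasing.
The nearest critical point in that direction is u = -1, where E'' = 6 > 0 (a local minimum). The iterate converges there.

-1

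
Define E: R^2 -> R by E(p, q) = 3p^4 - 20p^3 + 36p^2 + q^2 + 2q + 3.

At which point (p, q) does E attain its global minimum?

E(p,q) separates as A(p) + B(q) + 3, so its minimum is min A + min B + 3.
A'(p) = 12p(p - 3)(p - 2) vanishes at p ∈ {0, 2, 3}; B'(q) = 2q + 2 vanishes at q ∈ {-1}.
Local minima of A (where A''>0): A(0)=0, A(3)=27. Local minima of B: B(-1)=-1.
So the global minimum of E is A(0) + B(-1) + 3 = 0 − 1 + 3 = 2, attained at (0, -1).

(0, -1)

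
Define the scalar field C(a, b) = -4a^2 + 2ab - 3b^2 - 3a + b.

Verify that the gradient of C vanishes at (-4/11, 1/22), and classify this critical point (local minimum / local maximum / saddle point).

∇C = (-8a + 2b - 3, 2a - 6b + 1); substituting (-4/11, 1/22) gives ∇C = (0, 0), so (-4/11, 1/22) is indeed a critical point.
The Hessian of C is constant: H = [[-8, 2], [2, -6]].
det(H) = (-8)·(-6) − 2² = 44.
det(H) > 0 and tr(H) = -14 < 0, so H is negative definite and the point is a local maximum.

local maximum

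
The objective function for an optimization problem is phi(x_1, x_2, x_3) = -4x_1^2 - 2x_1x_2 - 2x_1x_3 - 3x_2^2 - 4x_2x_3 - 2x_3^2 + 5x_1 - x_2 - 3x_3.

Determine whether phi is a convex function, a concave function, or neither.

phi is quadratic, so its Hessian is the constant matrix H = [[-8, -2, -2], [-2, -6, -4], [-2, -4, -4]].
Leading principal minors: -8, 44, -56.
Signs alternate −, +, − ⇒ H ≺ 0 ⇒ concave.

concave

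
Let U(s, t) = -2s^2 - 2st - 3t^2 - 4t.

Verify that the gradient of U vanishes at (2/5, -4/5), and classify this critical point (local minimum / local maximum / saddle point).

∇U = (-4s - 2t, -2s - 6t - 4); substituting (2/5, -4/5) gives ∇U = (0, 0), so (2/5, -4/5) is indeed a critical point.
The Hessian of U is constant: H = [[-4, -2], [-2, -6]].
det(H) = (-4)·(-6) − (-2)² = 20.
det(H) > 0 and tr(H) = -10 < 0, so H is negative definite and the point is a local maximum.

local maximum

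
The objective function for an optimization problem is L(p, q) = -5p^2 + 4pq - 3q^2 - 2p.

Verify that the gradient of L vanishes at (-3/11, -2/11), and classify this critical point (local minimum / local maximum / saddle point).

local maximum

∇L = (-10p + 4q - 2, 4p - 6q); substituting (-3/11, -2/11) gives ∇L = (0, 0), so (-3/11, -2/11) is indeed a critical point.
The Hessian of L is constant: H = [[-10, 4], [4, -6]].
det(H) = (-10)·(-6) − 4² = 44.
det(H) > 0 and tr(H) = -16 < 0, so H is negative definite and the point is a local maximum.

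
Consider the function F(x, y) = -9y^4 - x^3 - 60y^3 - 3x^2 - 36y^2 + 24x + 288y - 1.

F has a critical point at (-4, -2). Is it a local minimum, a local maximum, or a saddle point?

local minimum

The mixed partial ∂²F/∂x∂y is 0, so the Hessian at any point is diag(F_xx, F_yy) = diag(-6(x + 1), -36(3y^2 + 10y + 2)).
At (-4, -2): H = diag(18, 216).
Both eigenvalues are positive, so H is positive definite: a local minimum.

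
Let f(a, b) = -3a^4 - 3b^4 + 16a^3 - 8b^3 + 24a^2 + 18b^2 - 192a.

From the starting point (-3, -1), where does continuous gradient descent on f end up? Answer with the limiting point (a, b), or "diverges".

diverges

f is separable, so gradient descent decouples: a follows -∂f/∂a, b follows -∂f/∂b.
∂f/∂a = -12(a - 4)(a - 2)(a + 2); at a=-3 this is 420, so a decreases.
∂f/∂b = -12b(b - 1)(b + 3); at b=-1 this is -48, so b increases.
The a-coordinate has no critical point in that direction and runs off to infinity.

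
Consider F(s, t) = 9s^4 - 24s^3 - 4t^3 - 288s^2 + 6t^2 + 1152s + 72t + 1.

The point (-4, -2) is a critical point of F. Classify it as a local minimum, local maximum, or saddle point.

local minimum

The mixed partial ∂²F/∂s∂t is 0, so the Hessian at any point is diag(F_ss, F_tt) = diag(36(3s^2 - 4s - 16), 12(-2t + 1)).
At (-4, -2): H = diag(1728, 60).
Both eigenvalues are positive, so H is positive definite: a local minimum.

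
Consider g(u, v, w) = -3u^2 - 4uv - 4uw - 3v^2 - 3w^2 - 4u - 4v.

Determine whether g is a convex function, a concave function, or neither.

concave

g is quadratic, so its Hessian is the constant matrix H = [[-6, -4, -4], [-4, -6, 0], [-4, 0, -6]].
Leading principal minors: -6, 20, -24.
Signs alternate −, +, − ⇒ H ≺ 0 ⇒ concave.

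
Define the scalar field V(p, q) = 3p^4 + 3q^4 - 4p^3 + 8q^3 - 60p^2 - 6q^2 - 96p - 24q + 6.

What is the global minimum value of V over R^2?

V(p,q) separates as A(p) + B(q) + 6, so its minimum is min A + min B + 6.
A'(p) = 12(p - 4)(p + 1)(p + 2) vanishes at p ∈ {-2, -1, 4}; B'(q) = 12(q - 1)(q + 1)(q + 2) vanishes at q ∈ {-2, -1, 1}.
Local minima of A (where A''>0): A(-2)=32, A(4)=-832. Local minima of B: B(-2)=8, B(1)=-19.
So the global minimum of V is A(4) + B(1) + 6 = -832 − 19 + 6 = -845, attained at (4, 1).

-845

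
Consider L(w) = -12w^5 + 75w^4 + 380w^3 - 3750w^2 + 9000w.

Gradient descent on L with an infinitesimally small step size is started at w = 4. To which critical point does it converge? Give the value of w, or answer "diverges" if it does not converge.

L'(w) = -60(w - 5)(w - 3)(w - 2)(w + 5), so L'(4) = 1080.
Gradient descent moves in the -L' direction, i.e. w is decreasing.
The nearest critical point in that direction is w = 3, where L'' = 960 > 0 (a local minimum). The iterate converges there.

3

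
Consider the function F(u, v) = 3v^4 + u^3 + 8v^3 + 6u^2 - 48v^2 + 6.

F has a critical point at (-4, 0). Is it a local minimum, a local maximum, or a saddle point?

The mixed partial ∂²F/∂u∂v is 0, so the Hessian at any point is diag(F_uu, F_vv) = diag(6(u + 2), 12(3v^2 + 4v - 8)).
At (-4, 0): H = diag(-12, -96).
Both eigenvalues are negative, so H is negative definite: a local maximum.

local maximum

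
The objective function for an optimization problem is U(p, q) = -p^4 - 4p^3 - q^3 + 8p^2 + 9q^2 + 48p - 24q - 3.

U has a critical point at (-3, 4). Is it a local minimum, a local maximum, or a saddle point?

local maximum

The mixed partial ∂²U/∂p∂q is 0, so the Hessian at any point is diag(U_pp, U_qq) = diag(4(-3p^2 - 6p + 4), 6(-q + 3)).
At (-3, 4): H = diag(-20, -6).
Both eigenvalues are negative, so H is negative definite: a local maximum.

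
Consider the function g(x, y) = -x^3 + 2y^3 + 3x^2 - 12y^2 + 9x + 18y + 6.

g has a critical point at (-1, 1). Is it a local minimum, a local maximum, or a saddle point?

The mixed partial ∂²g/∂x∂y is 0, so the Hessian at any point is diag(g_xx, g_yy) = diag(6(-x + 1), 12(y - 2)).
At (-1, 1): H = diag(12, -12).
The eigenvalues have opposite signs, so H is indefinite: a saddle point.

saddle point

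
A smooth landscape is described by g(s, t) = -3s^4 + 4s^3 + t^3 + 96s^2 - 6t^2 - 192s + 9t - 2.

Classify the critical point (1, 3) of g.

local minimum

The mixed partial ∂²g/∂s∂t is 0, so the Hessian at any point is diag(g_ss, g_tt) = diag(12(-3s^2 + 2s + 16), 6(t - 2)).
At (1, 3): H = diag(180, 6).
Both eigenvalues are positive, so H is positive definite: a local minimum.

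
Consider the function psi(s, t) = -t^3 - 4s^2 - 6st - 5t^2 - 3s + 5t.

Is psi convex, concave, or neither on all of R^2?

neither

The term -t^3 is cubic, so the Hessian is not constant.
∂²psi/∂t² = -6t - 10, which takes both signs as t varies (negative for sufficiently large t). A diagonal entry of the Hessian changing sign means the Hessian is neither positive- nor negative-semidefinite on all of R^2.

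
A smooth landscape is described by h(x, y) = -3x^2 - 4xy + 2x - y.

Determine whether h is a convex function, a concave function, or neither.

neither

h is quadratic, so its Hessian is the constant matrix H = [[-6, -4], [-4, 0]].
det(H) = -16, tr(H) = -6.
det(H) < 0, so H is indefinite: neither convex nor concave.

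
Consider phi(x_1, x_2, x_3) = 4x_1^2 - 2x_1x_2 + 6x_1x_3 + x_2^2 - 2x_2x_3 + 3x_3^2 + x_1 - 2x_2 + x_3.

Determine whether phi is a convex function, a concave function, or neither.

phi is quadratic, so its Hessian is the constant matrix H = [[8, -2, 6], [-2, 2, -2], [6, -2, 6]].
Leading principal minors: 8, 12, 16.
All positive ⇒ H ≻ 0 ⇒ convex.

convex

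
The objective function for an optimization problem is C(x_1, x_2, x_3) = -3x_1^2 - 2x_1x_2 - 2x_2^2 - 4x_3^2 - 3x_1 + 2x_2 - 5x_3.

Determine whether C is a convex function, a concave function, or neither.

concave

C is quadratic, so its Hessian is the constant matrix H = [[-6, -2, 0], [-2, -4, 0], [0, 0, -8]].
Leading principal minors: -6, 20, -160.
Signs alternate −, +, − ⇒ H ≺ 0 ⇒ concave.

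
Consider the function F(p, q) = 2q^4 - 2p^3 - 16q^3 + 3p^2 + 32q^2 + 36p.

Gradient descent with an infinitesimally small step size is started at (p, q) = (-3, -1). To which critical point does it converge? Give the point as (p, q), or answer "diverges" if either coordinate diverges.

(-2, 0)

F is separable, so gradient descent decouples: p follows -∂F/∂p, q follows -∂F/∂q.
∂F/∂p = -6(p - 3)(p + 2); at p=-3 this is -36, so p increases.
∂F/∂q = 8q(q - 4)(q - 2); at q=-1 this is -120, so q increases.
p converges to its nearest critical value -2 (a local min of the p-part); q converges to 0. The iterate converges to (-2, 0).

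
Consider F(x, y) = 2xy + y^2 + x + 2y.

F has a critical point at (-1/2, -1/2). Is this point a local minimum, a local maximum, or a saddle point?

saddle point

The Hessian of F is constant: H = [[0, 2], [2, 2]].
det(H) = 0·2 − 2² = -4.
Since det(H) < 0, H is indefinite and the critical point is a saddle point.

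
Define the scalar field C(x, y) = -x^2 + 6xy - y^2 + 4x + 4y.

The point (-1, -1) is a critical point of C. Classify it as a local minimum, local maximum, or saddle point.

saddle point

The Hessian of C is constant: H = [[-2, 6], [6, -2]].
det(H) = (-2)·(-2) − 6² = -32.
Since det(H) < 0, H is indefinite and the critical point is a saddle point.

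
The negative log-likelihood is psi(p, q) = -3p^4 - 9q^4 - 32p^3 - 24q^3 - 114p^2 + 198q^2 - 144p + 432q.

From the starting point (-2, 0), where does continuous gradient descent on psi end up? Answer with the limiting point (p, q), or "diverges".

(-3, -1)

psi is separable, so gradient descent decouples: p follows -∂psi/∂p, q follows -∂psi/∂q.
∂psi/∂p = -12(p + 1)(p + 3)(p + 4); at p=-2 this is 24, so p decreases.
∂psi/∂q = -36(q - 3)(q + 1)(q + 4); at q=0 this is 432, so q decreases.
p converges to its nearest critical value -3 (a local min of the p-part); q converges to -1. The iterate converges to (-3, -1).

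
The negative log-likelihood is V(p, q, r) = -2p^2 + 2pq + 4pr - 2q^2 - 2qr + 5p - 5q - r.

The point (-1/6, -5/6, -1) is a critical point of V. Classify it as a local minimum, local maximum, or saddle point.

saddle point

The Hessian is constant: H = [[-4, 2, 4], [2, -4, -2], [4, -2, 0]].
Leading principal minors: Δ₁ = -4, Δ₂ = 12, Δ₃ = 48.
The minors fit neither the all-positive nor the alternating-sign pattern, so H is indefinite: a saddle point.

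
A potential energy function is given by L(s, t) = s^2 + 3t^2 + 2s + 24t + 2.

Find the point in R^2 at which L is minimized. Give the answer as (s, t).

(-1, -4)

L(s,t) separates as P(s) + Q(t) + 2, so its minimum is min P + min Q + 2.
P'(s) = 2s + 2 vanishes at s ∈ {-1}; Q'(t) = 6(t + 4) vanishes at t ∈ {-4}.
Local minima of P (where P''>0): P(-1)=-1. Local minima of Q: Q(-4)=-48.
So the global minimum of L is P(-1) + Q(-4) + 2 = -1 − 48 + 2 = -47, attained at (-1, -4).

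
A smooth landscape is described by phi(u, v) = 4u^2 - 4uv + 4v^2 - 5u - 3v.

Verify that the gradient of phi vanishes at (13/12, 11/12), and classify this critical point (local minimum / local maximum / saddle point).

local minimum

∇phi = (8u - 4v - 5, -4u + 8v - 3); substituting (13/12, 11/12) gives ∇phi = (0, 0), so (13/12, 11/12) is indeed a critical point.
The Hessian of phi is constant: H = [[8, -4], [-4, 8]].
det(H) = 8·8 − (-4)² = 48.
det(H) > 0 and tr(H) = 16 > 0, so H is positive definite and the point is a local minimum.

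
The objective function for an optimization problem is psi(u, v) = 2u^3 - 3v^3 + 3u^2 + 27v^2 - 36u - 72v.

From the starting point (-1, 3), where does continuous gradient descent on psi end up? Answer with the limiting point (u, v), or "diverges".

psi is separable, so gradient descent decouples: u follows -∂psi/∂u, v follows -∂psi/∂v.
∂psi/∂u = 6(u - 2)(u + 3); at u=-1 this is -36, so u increases.
∂psi/∂v = -9(v - 4)(v - 2); at v=3 this is 9, so v decreases.
u converges to its nearest critical value 2 (a local min of the u-part); v converges to 2. The iterate converges to (2, 2).

(2, 2)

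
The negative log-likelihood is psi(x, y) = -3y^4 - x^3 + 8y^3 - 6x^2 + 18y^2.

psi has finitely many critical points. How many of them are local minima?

1

psi separates as a function of x plus a function of y, so ∇psi=0 decouples.
∂psi/∂x = -3x(x + 4) = 0 at x ∈ {-4, 0}; ∂psi/∂y = -12y(y - 3)(y + 1) = 0 at y ∈ {-1, 0, 3}.
The Hessian is diagonal: diag(psi_xx, psi_yy). Second derivatives: psi_xx(-4)=12, psi_xx(0)=-12; psi_yy(-1)=-48, psi_yy(0)=36, psi_yy(3)=-144.
Local minima occur where both diagonal entries positive: (-4, 0). Count: 1.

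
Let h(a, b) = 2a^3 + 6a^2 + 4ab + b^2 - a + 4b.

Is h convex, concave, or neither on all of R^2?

neither

The term 2a^3 is cubic, so the Hessian is not constant.
∂²h/∂a² = 12a + 12, which takes both signs as a varies (negative for sufficiently negative a). A diagonal entry of the Hessian changing sign means the Hessian is neither positive- nor negative-semidefinite on all of R^2.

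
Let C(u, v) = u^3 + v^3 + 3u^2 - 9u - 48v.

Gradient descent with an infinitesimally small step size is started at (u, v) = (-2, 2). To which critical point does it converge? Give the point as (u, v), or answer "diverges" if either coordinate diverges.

C is separable, so gradient descent decouples: u follows -∂C/∂u, v follows -∂C/∂v.
∂C/∂u = 3(u - 1)(u + 3); at u=-2 this is -9, so u increases.
∂C/∂v = 3(v - 4)(v + 4); at v=2 this is -36, so v increases.
u converges to its nearest critical value 1 (a local min of the u-part); v converges to 4. The iterate converges to (1, 4).

(1, 4)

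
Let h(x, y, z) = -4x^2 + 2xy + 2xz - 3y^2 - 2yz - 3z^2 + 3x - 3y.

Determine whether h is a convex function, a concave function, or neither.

concave

h is quadratic, so its Hessian is the constant matrix H = [[-8, 2, 2], [2, -6, -2], [2, -2, -6]].
Leading principal minors: -8, 44, -224.
Signs alternate −, +, − ⇒ H ≺ 0 ⇒ concave.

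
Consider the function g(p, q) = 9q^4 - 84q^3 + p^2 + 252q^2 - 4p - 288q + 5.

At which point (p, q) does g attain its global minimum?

g(p,q) separates as A(p) + B(q) + 5, so its minimum is min A + min B + 5.
A'(p) = 2p - 4 vanishes at p ∈ {2}; B'(q) = 36(q - 4)(q - 2)(q - 1) vanishes at q ∈ {1, 2, 4}.
Local minima of A (where A''>0): A(2)=-4. Local minima of B: B(1)=-111, B(4)=-192.
So the global minimum of g is A(2) + B(4) + 5 = -4 − 192 + 5 = -191, attained at (2, 4).

(2, 4)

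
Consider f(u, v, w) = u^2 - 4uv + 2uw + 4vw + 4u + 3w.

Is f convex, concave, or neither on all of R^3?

f is quadratic, so its Hessian is the constant matrix H = [[2, -4, 2], [-4, 0, 4], [2, 4, 0]].
Leading principal minors: 2, -16, -96.
Neither pattern holds ⇒ H is indefinite ⇒ neither convex nor concave.

neither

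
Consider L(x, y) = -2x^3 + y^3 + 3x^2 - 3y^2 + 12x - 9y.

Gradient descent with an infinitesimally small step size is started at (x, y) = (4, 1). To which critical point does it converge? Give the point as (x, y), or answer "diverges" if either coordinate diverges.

diverges

L is separable, so gradient descent decouples: x follows -∂L/∂x, y follows -∂L/∂y.
∂L/∂x = -6(x - 2)(x + 1); at x=4 this is -60, so x increases.
∂L/∂y = 3(y - 3)(y + 1); at y=1 this is -12, so y increases.
The x-coordinate has no critical point in that direction and runs off to infinity.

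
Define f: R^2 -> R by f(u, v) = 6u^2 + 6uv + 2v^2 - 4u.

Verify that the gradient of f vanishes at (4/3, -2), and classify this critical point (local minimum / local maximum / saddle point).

∇f = (12u + 6v - 4, 6u + 4v); substituting (4/3, -2) gives ∇f = (0, 0), so (4/3, -2) is indeed a critical point.
The Hessian of f is constant: H = [[12, 6], [6, 4]].
det(H) = 12·4 − 6² = 12.
det(H) > 0 and tr(H) = 16 > 0, so H is positive definite and the point is a local minimum.

local minimum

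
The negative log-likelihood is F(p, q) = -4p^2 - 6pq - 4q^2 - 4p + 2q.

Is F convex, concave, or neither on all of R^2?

F is quadratic, so its Hessian is the constant matrix H = [[-8, -6], [-6, -8]].
det(H) = 28, tr(H) = -16.
det(H) > 0 and tr(H) < 0, so H is negative definite everywhere: concave.

concave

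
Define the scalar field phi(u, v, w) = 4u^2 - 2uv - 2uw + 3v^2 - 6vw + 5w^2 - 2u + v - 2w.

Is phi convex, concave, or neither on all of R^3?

convex

phi is quadratic, so its Hessian is the constant matrix H = [[8, -2, -2], [-2, 6, -6], [-2, -6, 10]].
Leading principal minors: 8, 44, 80.
All positive ⇒ H ≻ 0 ⇒ convex.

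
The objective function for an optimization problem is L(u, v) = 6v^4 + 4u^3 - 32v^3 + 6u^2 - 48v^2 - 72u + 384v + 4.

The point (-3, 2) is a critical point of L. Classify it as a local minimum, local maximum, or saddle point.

The mixed partial ∂²L/∂u∂v is 0, so the Hessian at any point is diag(L_uu, L_vv) = diag(12(2u + 1), 24(3v^2 - 8v - 4)).
At (-3, 2): H = diag(-60, -192).
Both eigenvalues are negative, so H is negative definite: a local maximum.

local maximum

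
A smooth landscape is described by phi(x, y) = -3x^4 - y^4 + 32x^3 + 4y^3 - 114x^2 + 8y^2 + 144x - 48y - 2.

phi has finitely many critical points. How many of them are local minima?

phi separates as a function of x plus a function of y, so ∇phi=0 decouples.
∂phi/∂x = -12(x - 4)(x - 3)(x - 1) = 0 at x ∈ {1, 3, 4}; ∂phi/∂y = -4(y - 3)(y - 2)(y + 2) = 0 at y ∈ {-2, 2, 3}.
The Hessian is diagonal: diag(phi_xx, phi_yy). Second derivatives: phi_xx(1)=-72, phi_xx(3)=24, phi_xx(4)=-36; phi_yy(-2)=-80, phi_yy(2)=16, phi_yy(3)=-20.
Local minima occur where both diagonal entries positive: (3, 2). Count: 1.

1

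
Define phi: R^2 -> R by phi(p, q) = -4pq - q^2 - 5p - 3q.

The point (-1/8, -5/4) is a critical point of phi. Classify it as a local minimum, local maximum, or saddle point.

saddle point

The Hessian of phi is constant: H = [[0, -4], [-4, -2]].
det(H) = 0·(-2) − (-4)² = -16.
Since det(H) < 0, H is indefinite and the critical point is a saddle point.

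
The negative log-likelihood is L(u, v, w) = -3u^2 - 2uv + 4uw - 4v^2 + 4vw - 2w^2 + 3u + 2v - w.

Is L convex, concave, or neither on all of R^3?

L is quadratic, so its Hessian is the constant matrix H = [[-6, -2, 4], [-2, -8, 4], [4, 4, -4]].
Leading principal minors: -6, 44, -16.
Signs alternate −, +, − ⇒ H ≺ 0 ⇒ concave.

concave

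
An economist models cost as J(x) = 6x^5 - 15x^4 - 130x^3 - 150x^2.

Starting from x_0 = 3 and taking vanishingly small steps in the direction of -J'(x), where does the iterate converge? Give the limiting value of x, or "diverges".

5

J'(x) = 30x(x - 5)(x + 1)(x + 2), so J'(3) = -3600.
Gradient descent moves in the -J' direction, i.e. x is increasing.
The nearest critical point in that direction is x = 5, where J'' = 6300 > 0 (a local minimum). The iterate converges there.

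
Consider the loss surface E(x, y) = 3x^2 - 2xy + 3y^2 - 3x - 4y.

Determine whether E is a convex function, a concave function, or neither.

convex

E is quadratic, so its Hessian is the constant matrix H = [[6, -2], [-2, 6]].
det(H) = 32, tr(H) = 12.
det(H) > 0 and tr(H) > 0, so H is positive definite everywhere: convex.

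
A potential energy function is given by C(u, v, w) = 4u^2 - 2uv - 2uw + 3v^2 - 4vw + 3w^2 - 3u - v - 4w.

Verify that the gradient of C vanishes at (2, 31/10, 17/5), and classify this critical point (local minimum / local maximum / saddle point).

∇C = (8u - 2v - 2w - 3, -2u + 6v - 4w - 1, -2u - 4v + 6w - 4); substituting (2, 31/10, 17/5) gives ∇C = (0, 0, 0), so (2, 31/10, 17/5) is indeed a critical point.
The Hessian is constant: H = [[8, -2, -2], [-2, 6, -4], [-2, -4, 6]].
Leading principal minors: Δ₁ = 8, Δ₂ = 44, Δ₃ = 80.
All leading minors are positive, so H is positive definite: a local minimum.

local minimum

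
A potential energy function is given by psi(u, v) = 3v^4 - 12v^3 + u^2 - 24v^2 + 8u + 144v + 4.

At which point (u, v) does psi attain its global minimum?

psi(u,v) separates as P(u) + Q(v) + 4, so its minimum is min P + min Q + 4.
P'(u) = 2u + 8 vanishes at u ∈ {-4}; Q'(v) = 12(v - 3)(v - 2)(v + 2) vanishes at v ∈ {-2, 2, 3}.
Local minima of P (where P''>0): P(-4)=-16. Local minima of Q: Q(-2)=-240, Q(3)=135.
So the global minimum of psi is P(-4) + Q(-2) + 4 = -16 − 240 + 4 = -252, attained at (-4, -2).

(-4, -2)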